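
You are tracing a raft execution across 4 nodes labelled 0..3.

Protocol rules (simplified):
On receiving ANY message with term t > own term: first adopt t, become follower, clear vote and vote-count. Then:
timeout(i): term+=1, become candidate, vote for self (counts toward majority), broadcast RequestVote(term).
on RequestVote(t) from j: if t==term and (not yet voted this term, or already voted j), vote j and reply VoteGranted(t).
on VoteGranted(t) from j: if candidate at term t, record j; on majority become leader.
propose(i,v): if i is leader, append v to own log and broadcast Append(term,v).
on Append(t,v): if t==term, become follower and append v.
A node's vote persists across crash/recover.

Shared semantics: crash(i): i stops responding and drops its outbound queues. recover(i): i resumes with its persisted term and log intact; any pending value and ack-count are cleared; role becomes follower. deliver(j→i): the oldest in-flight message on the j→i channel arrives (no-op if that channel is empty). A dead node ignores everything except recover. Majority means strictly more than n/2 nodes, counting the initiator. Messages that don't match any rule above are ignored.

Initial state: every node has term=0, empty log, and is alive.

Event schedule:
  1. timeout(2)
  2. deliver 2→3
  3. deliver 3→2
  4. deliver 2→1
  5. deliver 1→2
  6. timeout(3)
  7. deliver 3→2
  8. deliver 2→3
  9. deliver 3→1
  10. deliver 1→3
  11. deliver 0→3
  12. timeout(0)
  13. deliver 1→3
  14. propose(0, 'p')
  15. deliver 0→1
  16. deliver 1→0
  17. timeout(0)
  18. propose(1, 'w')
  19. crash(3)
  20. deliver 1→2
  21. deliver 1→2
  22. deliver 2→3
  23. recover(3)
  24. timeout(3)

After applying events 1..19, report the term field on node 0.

after 1 — timeout(2): n2:cand/t1/[-]
after 2 — deliver 2→3: n3:foll/t1/[-]
after 3 — deliver 3→2: ·
after 4 — deliver 2→1: n1:foll/t1/[-]
after 5 — deliver 1→2: n2:lead/t1/[-]
after 6 — timeout(3): n3:cand/t2/[-]
after 7 — deliver 3→2: n2:foll/t2/[-]
after 8 — deliver 2→3: ·
after 9 — deliver 3→1: n1:foll/t2/[-]
after 10 — deliver 1→3: n3:lead/t2/[-]
after 11 — deliver 0→3: ·
after 12 — timeout(0): n0:cand/t1/[-]
after 13 — deliver 1→3: ·
after 14 — propose(0,'p'): ·
after 15 — deliver 0→1: ·
after 16 — deliver 1→0: ·
after 17 — timeout(0): n0:cand/t2/[-]
after 18 — propose(1,'w'): ·
after 19 — crash(3): n3:✗lead/t2/[-]

2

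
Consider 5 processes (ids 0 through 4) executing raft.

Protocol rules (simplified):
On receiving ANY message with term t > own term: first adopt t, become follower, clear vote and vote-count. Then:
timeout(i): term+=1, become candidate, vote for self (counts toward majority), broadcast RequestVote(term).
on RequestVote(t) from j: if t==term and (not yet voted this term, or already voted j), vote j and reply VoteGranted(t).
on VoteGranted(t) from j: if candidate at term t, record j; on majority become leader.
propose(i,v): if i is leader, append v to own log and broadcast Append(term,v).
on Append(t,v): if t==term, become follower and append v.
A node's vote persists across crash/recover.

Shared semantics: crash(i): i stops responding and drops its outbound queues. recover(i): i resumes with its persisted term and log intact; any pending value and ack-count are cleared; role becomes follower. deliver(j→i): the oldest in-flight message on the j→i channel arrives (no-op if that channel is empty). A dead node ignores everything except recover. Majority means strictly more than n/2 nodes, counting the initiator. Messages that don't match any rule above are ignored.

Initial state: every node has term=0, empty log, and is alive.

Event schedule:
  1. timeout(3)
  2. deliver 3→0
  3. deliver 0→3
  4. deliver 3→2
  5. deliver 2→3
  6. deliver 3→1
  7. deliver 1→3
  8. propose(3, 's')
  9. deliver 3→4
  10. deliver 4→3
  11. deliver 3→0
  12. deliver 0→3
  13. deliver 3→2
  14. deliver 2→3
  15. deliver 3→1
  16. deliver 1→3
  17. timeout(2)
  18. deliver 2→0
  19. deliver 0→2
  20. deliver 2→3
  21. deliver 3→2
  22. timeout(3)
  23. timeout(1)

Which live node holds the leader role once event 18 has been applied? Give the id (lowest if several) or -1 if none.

[1] timeout(3) → N3(cand t1 [-])
[2] deliver 3→0 → N0(foll t1 [-])
[3] deliver 0→3 → ∅
[4] deliver 3→2 → N2(foll t1 [-])
[5] deliver 2→3 → N3(lead t1 [-])
[6] deliver 3→1 → N1(foll t1 [-])
[7] deliver 1→3 → ∅
[8] propose(3,'s') → N3(lead t1 [s])
[9] deliver 3→4 → N4(foll t1 [-])
[10] deliver 4→3 → ∅
[11] deliver 3→0 → N0(foll t1 [s])
[12] deliver 0→3 → ∅
[13] deliver 3→2 → N2(foll t1 [s])
[14] deliver 2→3 → ∅
[15] deliver 3→1 → N1(foll t1 [s])
[16] deliver 1→3 → ∅
[17] timeout(2) → N2(cand t2 [s])
[18] deliver 2→0 → N0(foll t2 [s])

3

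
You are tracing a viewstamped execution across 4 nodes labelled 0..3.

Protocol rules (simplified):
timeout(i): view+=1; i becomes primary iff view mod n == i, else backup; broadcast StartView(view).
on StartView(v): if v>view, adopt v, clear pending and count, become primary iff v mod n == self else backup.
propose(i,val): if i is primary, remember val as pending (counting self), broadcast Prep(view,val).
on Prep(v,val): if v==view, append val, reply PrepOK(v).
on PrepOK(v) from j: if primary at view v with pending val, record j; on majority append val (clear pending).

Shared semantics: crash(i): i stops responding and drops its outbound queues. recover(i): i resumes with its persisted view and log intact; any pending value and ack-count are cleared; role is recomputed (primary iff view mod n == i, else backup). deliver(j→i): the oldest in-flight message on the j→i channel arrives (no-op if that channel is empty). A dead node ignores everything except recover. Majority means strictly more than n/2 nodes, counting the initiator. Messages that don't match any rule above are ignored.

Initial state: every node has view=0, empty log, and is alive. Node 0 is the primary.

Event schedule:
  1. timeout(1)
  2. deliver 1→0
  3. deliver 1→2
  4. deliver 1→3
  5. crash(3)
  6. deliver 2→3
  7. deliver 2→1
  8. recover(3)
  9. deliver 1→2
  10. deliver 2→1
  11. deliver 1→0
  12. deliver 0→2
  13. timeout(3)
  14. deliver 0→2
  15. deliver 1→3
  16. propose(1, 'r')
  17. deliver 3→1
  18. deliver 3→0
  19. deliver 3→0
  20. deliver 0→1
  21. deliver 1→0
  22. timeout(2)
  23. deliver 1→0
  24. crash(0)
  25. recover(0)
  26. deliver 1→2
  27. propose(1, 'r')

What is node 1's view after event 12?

1

e1 timeout(1): 1[prim,v=1,-]
e2 deliver 1→0: 0[back,v=1,-]
e3 deliver 1→2: 2[back,v=1,-]
e4 deliver 1→3: 3[back,v=1,-]
e5 crash(3): 3[✗back,v=1,-]
e6 deliver 2→3: ·
e7 deliver 2→1: ·
e8 recover(3): 3[back,v=1,-]
e9 deliver 1→2: ·
e10 deliver 2→1: ·
e11 deliver 1→0: ·
e12 deliver 0→2: ·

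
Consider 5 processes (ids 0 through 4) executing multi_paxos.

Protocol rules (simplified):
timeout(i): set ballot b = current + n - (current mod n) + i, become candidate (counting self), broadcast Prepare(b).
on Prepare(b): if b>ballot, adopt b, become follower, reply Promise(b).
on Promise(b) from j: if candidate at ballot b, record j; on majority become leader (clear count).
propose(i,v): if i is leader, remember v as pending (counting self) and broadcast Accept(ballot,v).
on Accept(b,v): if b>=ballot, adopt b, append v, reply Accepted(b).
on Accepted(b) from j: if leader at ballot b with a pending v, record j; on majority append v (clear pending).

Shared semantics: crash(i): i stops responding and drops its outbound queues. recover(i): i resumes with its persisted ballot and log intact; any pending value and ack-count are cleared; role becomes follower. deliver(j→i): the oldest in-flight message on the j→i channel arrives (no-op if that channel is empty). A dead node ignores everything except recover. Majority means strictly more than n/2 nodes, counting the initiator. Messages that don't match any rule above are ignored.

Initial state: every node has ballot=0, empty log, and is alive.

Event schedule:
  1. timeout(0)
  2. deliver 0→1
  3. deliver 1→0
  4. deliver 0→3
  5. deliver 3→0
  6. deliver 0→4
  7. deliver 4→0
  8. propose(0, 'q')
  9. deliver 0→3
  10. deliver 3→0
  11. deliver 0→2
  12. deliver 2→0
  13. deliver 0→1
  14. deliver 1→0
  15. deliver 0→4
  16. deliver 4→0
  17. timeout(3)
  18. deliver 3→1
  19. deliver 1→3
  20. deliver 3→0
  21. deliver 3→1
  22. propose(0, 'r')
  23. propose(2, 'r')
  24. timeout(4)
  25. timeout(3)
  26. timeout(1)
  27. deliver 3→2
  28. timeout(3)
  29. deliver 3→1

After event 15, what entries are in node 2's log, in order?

empty

[1] timeout(0) → N0(cand b5 [-])
[2] deliver 0→1 → N1(foll b5 [-])
[3] deliver 1→0 → ∅
[4] deliver 0→3 → N3(foll b5 [-])
[5] deliver 3→0 → N0(lead b5 [-])
[6] deliver 0→4 → N4(foll b5 [-])
[7] deliver 4→0 → ∅
[8] propose(0,'q') → ∅
[9] deliver 0→3 → N3(foll b5 [q])
[10] deliver 3→0 → ∅
[11] deliver 0→2 → N2(foll b5 [-])
[12] deliver 2→0 → ∅
[13] deliver 0→1 → N1(foll b5 [q])
[14] deliver 1→0 → N0(lead b5 [q])
[15] deliver 0→4 → N4(foll b5 [q])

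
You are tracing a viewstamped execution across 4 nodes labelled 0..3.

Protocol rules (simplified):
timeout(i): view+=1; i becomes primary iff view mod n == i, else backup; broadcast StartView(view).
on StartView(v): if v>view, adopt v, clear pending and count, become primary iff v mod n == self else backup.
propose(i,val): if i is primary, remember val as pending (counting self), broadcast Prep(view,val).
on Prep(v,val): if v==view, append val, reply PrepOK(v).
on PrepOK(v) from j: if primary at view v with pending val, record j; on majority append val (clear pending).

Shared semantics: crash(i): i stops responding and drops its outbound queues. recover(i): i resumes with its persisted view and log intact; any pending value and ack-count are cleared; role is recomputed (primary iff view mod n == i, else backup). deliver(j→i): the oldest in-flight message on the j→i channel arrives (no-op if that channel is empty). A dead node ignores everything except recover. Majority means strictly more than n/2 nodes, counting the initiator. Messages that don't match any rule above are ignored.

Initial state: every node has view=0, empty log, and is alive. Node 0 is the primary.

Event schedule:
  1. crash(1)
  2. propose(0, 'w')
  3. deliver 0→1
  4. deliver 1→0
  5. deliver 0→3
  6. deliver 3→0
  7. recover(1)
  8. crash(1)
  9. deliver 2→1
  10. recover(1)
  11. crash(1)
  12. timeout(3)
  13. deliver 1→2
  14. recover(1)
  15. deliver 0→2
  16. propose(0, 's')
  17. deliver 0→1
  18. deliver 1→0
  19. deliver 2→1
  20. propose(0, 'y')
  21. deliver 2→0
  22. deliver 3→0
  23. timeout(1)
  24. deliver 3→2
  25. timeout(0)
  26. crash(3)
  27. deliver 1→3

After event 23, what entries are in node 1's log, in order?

1. crash(1):  <1:✗back v0 ->
2. propose(0,'w'):  nop
3. deliver 0→1:  nop
4. deliver 1→0:  nop
5. deliver 0→3:  <3:back v0 w>
6. deliver 3→0:  nop
7. recover(1):  <1:back v0 ->
8. crash(1):  <1:✗back v0 ->
9. deliver 2→1:  nop
10. recover(1):  <1:back v0 ->
11. crash(1):  <1:✗back v0 ->
12. timeout(3):  <3:back v1 w>
13. deliver 1→2:  nop
14. recover(1):  <1:back v0 ->
15. deliver 0→2:  <2:back v0 w>
16. propose(0,'s'):  nop
17. deliver 0→1:  <1:back v0 w>
18. deliver 1→0:  nop
19. deliver 2→1:  nop
20. propose(0,'y'):  nop
21. deliver 2→0:  nop
22. deliver 3→0:  <0:back v1 ->
23. timeout(1):  <1:prim v1 w>

w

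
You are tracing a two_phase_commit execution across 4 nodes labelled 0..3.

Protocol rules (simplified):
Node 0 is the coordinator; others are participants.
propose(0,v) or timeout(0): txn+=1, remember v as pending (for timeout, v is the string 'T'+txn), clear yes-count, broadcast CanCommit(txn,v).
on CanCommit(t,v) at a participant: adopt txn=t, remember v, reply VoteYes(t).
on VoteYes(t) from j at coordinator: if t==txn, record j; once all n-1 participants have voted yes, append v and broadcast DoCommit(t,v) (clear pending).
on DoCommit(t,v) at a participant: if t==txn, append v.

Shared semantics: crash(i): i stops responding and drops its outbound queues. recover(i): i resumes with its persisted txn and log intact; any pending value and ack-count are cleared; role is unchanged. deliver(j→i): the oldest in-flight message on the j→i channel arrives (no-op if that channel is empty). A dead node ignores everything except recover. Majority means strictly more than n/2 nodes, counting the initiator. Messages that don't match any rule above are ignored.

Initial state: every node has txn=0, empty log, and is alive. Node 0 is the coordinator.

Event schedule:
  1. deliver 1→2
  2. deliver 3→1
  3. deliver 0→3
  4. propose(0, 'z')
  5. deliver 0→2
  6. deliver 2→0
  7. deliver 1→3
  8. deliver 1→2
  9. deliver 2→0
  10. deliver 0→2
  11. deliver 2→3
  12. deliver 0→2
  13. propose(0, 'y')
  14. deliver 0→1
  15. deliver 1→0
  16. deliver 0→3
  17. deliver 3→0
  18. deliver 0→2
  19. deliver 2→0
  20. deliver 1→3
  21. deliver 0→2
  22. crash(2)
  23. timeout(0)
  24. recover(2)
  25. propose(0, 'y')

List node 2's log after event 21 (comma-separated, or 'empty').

step 1 deliver 1→2: —
step 2 deliver 3→1: —
step 3 deliver 0→3: —
step 4 propose(0,'z'): 0={coor,t=1,log=-}
step 5 deliver 0→2: 2={part,t=1,log=-}
step 6 deliver 2→0: —
step 7 deliver 1→3: —
step 8 deliver 1→2: —
step 9 deliver 2→0: —
step 10 deliver 0→2: —
step 11 deliver 2→3: —
step 12 deliver 0→2: —
step 13 propose(0,'y'): 0={coor,t=2,log=-}
step 14 deliver 0→1: 1={part,t=1,log=-}
step 15 deliver 1→0: —
step 16 deliver 0→3: 3={part,t=1,log=-}
step 17 deliver 3→0: —
step 18 deliver 0→2: 2={part,t=2,log=-}
step 19 deliver 2→0: —
step 20 deliver 1→3: —
step 21 deliver 0→2: —

empty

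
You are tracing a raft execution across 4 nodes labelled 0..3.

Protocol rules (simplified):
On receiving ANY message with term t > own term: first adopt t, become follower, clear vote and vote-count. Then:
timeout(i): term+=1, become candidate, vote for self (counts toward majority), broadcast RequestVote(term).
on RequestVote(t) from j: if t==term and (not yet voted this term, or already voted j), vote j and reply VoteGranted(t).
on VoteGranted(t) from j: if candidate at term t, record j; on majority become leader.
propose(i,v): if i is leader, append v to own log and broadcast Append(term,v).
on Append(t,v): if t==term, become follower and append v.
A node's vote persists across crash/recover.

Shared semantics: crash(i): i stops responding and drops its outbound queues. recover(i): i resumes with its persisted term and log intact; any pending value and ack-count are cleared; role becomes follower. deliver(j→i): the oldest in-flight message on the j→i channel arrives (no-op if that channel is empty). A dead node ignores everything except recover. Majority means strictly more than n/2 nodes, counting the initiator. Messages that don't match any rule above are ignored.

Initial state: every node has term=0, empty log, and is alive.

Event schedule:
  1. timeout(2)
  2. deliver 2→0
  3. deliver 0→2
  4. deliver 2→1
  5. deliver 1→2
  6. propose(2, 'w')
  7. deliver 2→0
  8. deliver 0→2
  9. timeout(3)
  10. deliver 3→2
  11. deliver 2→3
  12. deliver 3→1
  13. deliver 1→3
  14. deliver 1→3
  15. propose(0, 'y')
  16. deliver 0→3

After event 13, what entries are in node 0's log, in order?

step 1 timeout(2): 2={cand,t=1,log=-}
step 2 deliver 2→0: 0={foll,t=1,log=-}
step 3 deliver 0→2: —
step 4 deliver 2→1: 1={foll,t=1,log=-}
step 5 deliver 1→2: 2={lead,t=1,log=-}
step 6 propose(2,'w'): 2={lead,t=1,log=w}
step 7 deliver 2→0: 0={foll,t=1,log=w}
step 8 deliver 0→2: —
step 9 timeout(3): 3={cand,t=1,log=-}
step 10 deliver 3→2: —
step 11 deliver 2→3: —
step 12 deliver 3→1: —
step 13 deliver 1→3: —

w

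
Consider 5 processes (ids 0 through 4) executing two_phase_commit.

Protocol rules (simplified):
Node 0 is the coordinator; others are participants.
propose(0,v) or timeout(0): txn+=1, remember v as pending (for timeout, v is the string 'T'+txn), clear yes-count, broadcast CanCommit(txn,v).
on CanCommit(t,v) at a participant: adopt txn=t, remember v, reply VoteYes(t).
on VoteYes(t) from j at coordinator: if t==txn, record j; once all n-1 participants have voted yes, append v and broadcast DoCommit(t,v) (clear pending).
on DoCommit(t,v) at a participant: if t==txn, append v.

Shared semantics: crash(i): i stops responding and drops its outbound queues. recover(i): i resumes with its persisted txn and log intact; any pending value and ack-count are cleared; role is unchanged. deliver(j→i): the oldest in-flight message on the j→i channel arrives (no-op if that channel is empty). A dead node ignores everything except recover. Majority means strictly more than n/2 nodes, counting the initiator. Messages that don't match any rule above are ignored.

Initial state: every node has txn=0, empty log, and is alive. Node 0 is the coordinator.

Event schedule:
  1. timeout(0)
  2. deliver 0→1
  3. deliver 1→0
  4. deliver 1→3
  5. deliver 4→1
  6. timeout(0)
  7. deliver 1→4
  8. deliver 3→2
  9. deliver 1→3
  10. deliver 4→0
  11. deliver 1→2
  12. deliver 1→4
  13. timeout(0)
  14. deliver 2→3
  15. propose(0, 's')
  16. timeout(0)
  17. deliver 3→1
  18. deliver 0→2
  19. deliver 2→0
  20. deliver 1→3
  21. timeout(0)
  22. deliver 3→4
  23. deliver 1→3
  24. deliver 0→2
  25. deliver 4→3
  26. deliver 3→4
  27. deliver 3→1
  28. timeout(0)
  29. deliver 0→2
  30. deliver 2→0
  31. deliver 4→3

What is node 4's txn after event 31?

0

after 1 — timeout(0): n0:coor/t1/[-]
after 2 — deliver 0→1: n1:part/t1/[-]
after 3 — deliver 1→0: ·
after 4 — deliver 1→3: ·
after 5 — deliver 4→1: ·
after 6 — timeout(0): n0:coor/t2/[-]
after 7 — deliver 1→4: ·
after 8 — deliver 3→2: ·
after 9 — deliver 1→3: ·
after 10 — deliver 4→0: ·
after 11 — deliver 1→2: ·
after 12 — deliver 1→4: ·
after 13 — timeout(0): n0:coor/t3/[-]
after 14 — deliver 2→3: ·
after 15 — propose(0,'s'): n0:coor/t4/[-]
after 16 — timeout(0): n0:coor/t5/[-]
after 17 — deliver 3→1: ·
after 18 — deliver 0→2: n2:part/t1/[-]
after 19 — deliver 2→0: ·
after 20 — deliver 1→3: ·
after 21 — timeout(0): n0:coor/t6/[-]
after 22 — deliver 3→4: ·
after 23 — deliver 1→3: ·
after 24 — deliver 0→2: n2:part/t2/[-]
after 25 — deliver 4→3: ·
after 26 — deliver 3→4: ·
after 27 — deliver 3→1: ·
after 28 — timeout(0): n0:coor/t7/[-]
after 29 — deliver 0→2: n2:part/t3/[-]
after 30 — deliver 2→0: ·
after 31 — deliver 4→3: ·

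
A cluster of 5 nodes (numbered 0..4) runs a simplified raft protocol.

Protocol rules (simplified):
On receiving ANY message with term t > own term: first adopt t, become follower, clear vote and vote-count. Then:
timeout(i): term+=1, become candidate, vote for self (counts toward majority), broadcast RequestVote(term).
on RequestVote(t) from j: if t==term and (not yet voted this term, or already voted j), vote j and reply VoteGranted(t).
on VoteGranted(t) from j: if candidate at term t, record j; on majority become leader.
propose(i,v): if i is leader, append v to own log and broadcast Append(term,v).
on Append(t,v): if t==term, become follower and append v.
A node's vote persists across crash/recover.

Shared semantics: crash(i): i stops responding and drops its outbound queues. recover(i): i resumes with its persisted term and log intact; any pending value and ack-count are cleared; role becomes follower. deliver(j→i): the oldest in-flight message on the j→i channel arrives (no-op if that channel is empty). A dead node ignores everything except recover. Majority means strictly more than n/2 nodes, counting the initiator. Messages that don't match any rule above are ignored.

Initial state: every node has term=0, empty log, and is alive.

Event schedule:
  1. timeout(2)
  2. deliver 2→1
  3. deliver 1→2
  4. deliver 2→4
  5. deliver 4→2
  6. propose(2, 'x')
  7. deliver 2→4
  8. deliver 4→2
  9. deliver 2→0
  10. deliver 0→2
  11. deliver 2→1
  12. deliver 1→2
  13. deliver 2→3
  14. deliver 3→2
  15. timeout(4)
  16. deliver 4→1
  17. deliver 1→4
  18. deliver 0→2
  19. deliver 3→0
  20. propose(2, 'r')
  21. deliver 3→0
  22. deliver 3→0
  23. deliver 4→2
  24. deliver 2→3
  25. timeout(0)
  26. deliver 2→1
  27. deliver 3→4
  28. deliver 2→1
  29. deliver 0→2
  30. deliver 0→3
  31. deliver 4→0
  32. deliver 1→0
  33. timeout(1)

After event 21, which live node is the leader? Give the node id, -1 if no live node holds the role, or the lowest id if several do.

e1 timeout(2): 2[cand,t=1,-]
e2 deliver 2→1: 1[foll,t=1,-]
e3 deliver 1→2: ·
e4 deliver 2→4: 4[foll,t=1,-]
e5 deliver 4→2: 2[lead,t=1,-]
e6 propose(2,'x'): 2[lead,t=1,x]
e7 deliver 2→4: 4[foll,t=1,x]
e8 deliver 4→2: ·
e9 deliver 2→0: 0[foll,t=1,-]
e10 deliver 0→2: ·
e11 deliver 2→1: 1[foll,t=1,x]
e12 deliver 1→2: ·
e13 deliver 2→3: 3[foll,t=1,-]
e14 deliver 3→2: ·
e15 timeout(4): 4[cand,t=2,x]
e16 deliver 4→1: 1[foll,t=2,x]
e17 deliver 1→4: ·
e18 deliver 0→2: ·
e19 deliver 3→0: ·
e20 propose(2,'r'): 2[lead,t=1,x,r]
e21 deliver 3→0: ·

2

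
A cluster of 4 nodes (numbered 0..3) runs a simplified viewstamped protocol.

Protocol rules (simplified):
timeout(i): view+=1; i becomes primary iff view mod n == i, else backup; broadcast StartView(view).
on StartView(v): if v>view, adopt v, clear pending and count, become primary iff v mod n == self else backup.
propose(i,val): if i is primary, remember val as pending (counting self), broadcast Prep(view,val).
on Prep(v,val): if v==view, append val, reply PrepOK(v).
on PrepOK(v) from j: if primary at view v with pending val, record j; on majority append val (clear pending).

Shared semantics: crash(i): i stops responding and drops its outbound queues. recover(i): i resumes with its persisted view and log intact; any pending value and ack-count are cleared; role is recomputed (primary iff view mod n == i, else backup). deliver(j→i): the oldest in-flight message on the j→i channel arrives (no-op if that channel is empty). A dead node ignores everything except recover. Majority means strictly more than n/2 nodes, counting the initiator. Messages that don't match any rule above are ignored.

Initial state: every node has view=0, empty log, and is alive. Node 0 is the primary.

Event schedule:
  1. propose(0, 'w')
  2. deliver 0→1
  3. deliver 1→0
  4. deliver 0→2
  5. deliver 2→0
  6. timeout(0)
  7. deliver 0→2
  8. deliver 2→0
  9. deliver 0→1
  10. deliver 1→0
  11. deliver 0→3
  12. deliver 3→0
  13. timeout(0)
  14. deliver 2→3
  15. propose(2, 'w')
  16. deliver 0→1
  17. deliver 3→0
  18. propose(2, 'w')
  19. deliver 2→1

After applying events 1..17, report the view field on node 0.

e1 propose(0,'w'): ·
e2 deliver 0→1: 1[back,v=0,w]
e3 deliver 1→0: ·
e4 deliver 0→2: 2[back,v=0,w]
e5 deliver 2→0: 0[prim,v=0,w]
e6 timeout(0): 0[back,v=1,w]
e7 deliver 0→2: 2[back,v=1,w]
e8 deliver 2→0: ·
e9 deliver 0→1: 1[prim,v=1,w]
e10 deliver 1→0: ·
e11 deliver 0→3: 3[back,v=0,w]
e12 deliver 3→0: ·
e13 timeout(0): 0[back,v=2,w]
e14 deliver 2→3: ·
e15 propose(2,'w'): ·
e16 deliver 0→1: 1[back,v=2,w]
e17 deliver 3→0: ·

2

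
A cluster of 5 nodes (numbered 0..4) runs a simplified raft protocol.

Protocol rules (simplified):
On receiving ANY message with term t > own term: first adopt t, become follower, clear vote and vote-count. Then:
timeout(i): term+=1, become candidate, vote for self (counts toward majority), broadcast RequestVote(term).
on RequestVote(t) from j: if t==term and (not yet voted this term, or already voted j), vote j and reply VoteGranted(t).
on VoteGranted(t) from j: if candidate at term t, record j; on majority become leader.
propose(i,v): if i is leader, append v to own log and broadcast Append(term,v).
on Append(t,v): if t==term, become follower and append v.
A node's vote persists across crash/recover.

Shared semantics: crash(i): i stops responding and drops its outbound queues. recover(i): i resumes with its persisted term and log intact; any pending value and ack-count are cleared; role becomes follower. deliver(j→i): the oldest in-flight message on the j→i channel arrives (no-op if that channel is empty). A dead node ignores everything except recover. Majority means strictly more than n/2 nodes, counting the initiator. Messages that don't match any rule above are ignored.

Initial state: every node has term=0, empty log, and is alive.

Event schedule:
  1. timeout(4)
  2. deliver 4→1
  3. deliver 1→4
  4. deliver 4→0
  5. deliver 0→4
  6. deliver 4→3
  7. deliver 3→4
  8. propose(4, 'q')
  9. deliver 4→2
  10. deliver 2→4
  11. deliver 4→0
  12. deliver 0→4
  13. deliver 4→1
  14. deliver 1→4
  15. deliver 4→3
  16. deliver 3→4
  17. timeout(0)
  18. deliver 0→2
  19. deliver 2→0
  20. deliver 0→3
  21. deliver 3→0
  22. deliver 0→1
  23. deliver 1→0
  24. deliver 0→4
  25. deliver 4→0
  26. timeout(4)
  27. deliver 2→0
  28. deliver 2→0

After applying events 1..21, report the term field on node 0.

2

[1] timeout(4) → N4(cand t1 [-])
[2] deliver 4→1 → N1(foll t1 [-])
[3] deliver 1→4 → ∅
[4] deliver 4→0 → N0(foll t1 [-])
[5] deliver 0→4 → N4(lead t1 [-])
[6] deliver 4→3 → N3(foll t1 [-])
[7] deliver 3→4 → ∅
[8] propose(4,'q') → N4(lead t1 [q])
[9] deliver 4→2 → N2(foll t1 [-])
[10] deliver 2→4 → ∅
[11] deliver 4→0 → N0(foll t1 [q])
[12] deliver 0→4 → ∅
[13] deliver 4→1 → N1(foll t1 [q])
[14] deliver 1→4 → ∅
[15] deliver 4→3 → N3(foll t1 [q])
[16] deliver 3→4 → ∅
[17] timeout(0) → N0(cand t2 [q])
[18] deliver 0→2 → N2(foll t2 [-])
[19] deliver 2→0 → ∅
[20] deliver 0→3 → N3(foll t2 [q])
[21] deliver 3→0 → N0(lead t2 [q])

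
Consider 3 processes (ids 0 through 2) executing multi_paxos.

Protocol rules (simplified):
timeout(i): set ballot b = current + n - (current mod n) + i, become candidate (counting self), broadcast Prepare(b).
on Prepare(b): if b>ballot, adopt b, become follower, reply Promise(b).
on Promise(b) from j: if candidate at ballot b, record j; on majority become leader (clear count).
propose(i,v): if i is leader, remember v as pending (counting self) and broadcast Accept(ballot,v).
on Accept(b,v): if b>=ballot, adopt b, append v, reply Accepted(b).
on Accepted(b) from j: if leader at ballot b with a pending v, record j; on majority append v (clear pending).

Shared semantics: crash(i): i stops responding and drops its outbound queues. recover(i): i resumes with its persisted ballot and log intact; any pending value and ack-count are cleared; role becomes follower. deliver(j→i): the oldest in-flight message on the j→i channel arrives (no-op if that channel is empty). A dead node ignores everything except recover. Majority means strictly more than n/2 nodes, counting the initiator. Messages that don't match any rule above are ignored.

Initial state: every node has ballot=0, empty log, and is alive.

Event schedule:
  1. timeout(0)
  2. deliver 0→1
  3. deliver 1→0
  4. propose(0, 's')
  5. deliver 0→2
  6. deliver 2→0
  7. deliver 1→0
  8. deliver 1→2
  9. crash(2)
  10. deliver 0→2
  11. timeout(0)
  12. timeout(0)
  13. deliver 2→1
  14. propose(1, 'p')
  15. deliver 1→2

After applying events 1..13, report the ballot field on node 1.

e1 timeout(0): 0[cand,b=3,-]
e2 deliver 0→1: 1[foll,b=3,-]
e3 deliver 1→0: 0[lead,b=3,-]
e4 propose(0,'s'): ·
e5 deliver 0→2: 2[foll,b=3,-]
e6 deliver 2→0: ·
e7 deliver 1→0: ·
e8 deliver 1→2: ·
e9 crash(2): 2[✗foll,b=3,-]
e10 deliver 0→2: ·
e11 timeout(0): 0[cand,b=6,-]
e12 timeout(0): 0[cand,b=9,-]
e13 deliver 2→1: ·

3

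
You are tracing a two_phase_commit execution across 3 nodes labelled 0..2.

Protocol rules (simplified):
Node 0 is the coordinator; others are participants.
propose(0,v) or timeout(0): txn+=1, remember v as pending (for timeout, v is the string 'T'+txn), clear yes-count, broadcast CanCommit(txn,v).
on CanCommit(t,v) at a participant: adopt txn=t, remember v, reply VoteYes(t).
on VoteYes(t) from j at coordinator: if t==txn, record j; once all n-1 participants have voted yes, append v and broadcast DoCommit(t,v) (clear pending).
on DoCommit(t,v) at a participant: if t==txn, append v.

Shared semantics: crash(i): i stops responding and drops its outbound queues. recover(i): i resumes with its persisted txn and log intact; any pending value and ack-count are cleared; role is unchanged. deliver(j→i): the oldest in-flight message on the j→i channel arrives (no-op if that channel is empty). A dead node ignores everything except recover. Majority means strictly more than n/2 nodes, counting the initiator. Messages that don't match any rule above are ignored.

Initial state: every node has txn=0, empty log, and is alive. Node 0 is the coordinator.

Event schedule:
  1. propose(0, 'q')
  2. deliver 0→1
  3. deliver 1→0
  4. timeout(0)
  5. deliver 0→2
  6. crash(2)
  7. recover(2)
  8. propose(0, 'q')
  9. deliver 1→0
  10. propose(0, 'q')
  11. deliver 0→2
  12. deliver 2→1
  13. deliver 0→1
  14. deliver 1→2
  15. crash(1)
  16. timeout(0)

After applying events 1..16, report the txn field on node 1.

[1] propose(0,'q') → N0(coor t1 [-])
[2] deliver 0→1 → N1(part t1 [-])
[3] deliver 1→0 → ∅
[4] timeout(0) → N0(coor t2 [-])
[5] deliver 0→2 → N2(part t1 [-])
[6] crash(2) → N2(✗part t1 [-])
[7] recover(2) → N2(part t1 [-])
[8] propose(0,'q') → N0(coor t3 [-])
[9] deliver 1→0 → ∅
[10] propose(0,'q') → N0(coor t4 [-])
[11] deliver 0→2 → N2(part t2 [-])
[12] deliver 2→1 → ∅
[13] deliver 0→1 → N1(part t2 [-])
[14] deliver 1→2 → ∅
[15] crash(1) → N1(✗part t2 [-])
[16] timeout(0) → N0(coor t5 [-])

2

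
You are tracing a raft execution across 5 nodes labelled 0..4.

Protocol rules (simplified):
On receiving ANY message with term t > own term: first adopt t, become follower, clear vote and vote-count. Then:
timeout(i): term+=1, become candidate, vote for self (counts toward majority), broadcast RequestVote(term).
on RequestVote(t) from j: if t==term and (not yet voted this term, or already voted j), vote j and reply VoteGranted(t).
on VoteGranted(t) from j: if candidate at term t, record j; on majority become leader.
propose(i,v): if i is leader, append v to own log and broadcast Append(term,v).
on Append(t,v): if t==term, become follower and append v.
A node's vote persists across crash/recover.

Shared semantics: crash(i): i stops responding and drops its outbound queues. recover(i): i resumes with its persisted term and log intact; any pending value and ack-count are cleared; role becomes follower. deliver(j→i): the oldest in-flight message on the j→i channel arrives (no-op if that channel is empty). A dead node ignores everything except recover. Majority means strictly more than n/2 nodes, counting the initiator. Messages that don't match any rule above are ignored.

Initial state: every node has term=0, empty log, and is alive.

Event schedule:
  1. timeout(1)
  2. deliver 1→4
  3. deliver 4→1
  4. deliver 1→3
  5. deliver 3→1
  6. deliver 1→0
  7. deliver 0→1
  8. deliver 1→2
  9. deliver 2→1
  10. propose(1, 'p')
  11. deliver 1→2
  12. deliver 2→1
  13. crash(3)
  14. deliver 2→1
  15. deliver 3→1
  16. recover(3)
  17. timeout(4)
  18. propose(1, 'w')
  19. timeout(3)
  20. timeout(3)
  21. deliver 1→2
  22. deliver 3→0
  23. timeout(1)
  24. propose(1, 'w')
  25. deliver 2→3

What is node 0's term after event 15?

[1] timeout(1) → N1(cand t1 [-])
[2] deliver 1→4 → N4(foll t1 [-])
[3] deliver 4→1 → ∅
[4] deliver 1→3 → N3(foll t1 [-])
[5] deliver 3→1 → N1(lead t1 [-])
[6] deliver 1→0 → N0(foll t1 [-])
[7] deliver 0→1 → ∅
[8] deliver 1→2 → N2(foll t1 [-])
[9] deliver 2→1 → ∅
[10] propose(1,'p') → N1(lead t1 [p])
[11] deliver 1→2 → N2(foll t1 [p])
[12] deliver 2→1 → ∅
[13] crash(3) → N3(✗foll t1 [-])
[14] deliver 2→1 → ∅
[15] deliver 3→1 → ∅

1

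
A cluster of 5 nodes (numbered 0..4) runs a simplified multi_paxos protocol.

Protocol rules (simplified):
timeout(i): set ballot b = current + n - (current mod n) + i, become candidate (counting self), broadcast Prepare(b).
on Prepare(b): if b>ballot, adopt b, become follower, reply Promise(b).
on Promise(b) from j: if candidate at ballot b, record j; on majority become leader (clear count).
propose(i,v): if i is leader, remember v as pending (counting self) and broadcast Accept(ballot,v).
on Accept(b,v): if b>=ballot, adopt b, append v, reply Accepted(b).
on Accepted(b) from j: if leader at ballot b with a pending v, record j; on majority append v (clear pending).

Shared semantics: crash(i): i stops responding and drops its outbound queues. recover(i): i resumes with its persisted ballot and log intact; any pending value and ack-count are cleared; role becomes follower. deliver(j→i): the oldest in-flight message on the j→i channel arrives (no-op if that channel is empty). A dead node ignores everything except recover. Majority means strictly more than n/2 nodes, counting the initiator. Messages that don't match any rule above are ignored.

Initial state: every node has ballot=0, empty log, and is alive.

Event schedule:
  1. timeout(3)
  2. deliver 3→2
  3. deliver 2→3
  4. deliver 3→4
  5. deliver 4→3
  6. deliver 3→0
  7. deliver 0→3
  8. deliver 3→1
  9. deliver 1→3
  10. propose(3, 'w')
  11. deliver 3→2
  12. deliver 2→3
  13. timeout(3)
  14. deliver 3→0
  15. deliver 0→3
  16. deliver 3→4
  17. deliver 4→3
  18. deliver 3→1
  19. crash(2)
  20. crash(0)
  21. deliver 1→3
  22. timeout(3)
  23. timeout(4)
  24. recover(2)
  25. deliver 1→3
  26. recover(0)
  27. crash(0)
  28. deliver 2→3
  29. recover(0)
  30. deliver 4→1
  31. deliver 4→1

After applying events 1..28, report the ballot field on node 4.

1. timeout(3):  <3:cand b8 ->
2. deliver 3→2:  <2:foll b8 ->
3. deliver 2→3:  nop
4. deliver 3→4:  <4:foll b8 ->
5. deliver 4→3:  <3:lead b8 ->
6. deliver 3→0:  <0:foll b8 ->
7. deliver 0→3:  nop
8. deliver 3→1:  <1:foll b8 ->
9. deliver 1→3:  nop
10. propose(3,'w'):  nop
11. deliver 3→2:  <2:foll b8 w>
12. deliver 2→3:  nop
13. timeout(3):  <3:cand b13 ->
14. deliver 3→0:  <0:foll b8 w>
15. deliver 0→3:  nop
16. deliver 3→4:  <4:foll b8 w>
17. deliver 4→3:  nop
18. deliver 3→1:  <1:foll b8 w>
19. crash(2):  <2:✗foll b8 w>
20. crash(0):  <0:✗foll b8 w>
21. deliver 1→3:  nop
22. timeout(3):  <3:cand b18 ->
23. timeout(4):  <4:cand b14 w>
24. recover(2):  <2:foll b8 w>
25. deliver 1→3:  nop
26. recover(0):  <0:foll b8 w>
27. crash(0):  <0:✗foll b8 w>
28. deliver 2→3:  nop

14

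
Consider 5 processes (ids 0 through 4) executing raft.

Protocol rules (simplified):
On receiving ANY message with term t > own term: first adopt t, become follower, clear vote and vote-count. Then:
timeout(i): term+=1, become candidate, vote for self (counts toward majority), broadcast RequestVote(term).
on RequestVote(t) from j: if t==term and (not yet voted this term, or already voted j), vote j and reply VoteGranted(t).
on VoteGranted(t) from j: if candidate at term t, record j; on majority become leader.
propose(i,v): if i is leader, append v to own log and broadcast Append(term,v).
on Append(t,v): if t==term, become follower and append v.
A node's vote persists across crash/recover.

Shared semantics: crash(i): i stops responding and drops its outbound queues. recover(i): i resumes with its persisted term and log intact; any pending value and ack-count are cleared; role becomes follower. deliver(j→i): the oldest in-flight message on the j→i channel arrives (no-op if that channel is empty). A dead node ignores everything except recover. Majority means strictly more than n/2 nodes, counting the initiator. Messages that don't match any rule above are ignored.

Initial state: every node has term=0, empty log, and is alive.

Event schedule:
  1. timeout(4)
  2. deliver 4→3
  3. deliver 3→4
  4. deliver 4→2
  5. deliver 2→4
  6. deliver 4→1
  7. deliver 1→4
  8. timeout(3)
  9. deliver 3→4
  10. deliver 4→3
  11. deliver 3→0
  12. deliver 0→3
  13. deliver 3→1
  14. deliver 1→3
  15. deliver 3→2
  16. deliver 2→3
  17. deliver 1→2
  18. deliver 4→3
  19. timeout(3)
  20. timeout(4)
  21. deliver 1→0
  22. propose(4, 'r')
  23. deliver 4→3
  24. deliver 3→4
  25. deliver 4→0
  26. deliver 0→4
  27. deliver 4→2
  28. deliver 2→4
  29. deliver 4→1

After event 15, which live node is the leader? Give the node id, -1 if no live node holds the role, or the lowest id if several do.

3

1. timeout(4):  <4:cand t1 ->
2. deliver 4→3:  <3:foll t1 ->
3. deliver 3→4:  nop
4. deliver 4→2:  <2:foll t1 ->
5. deliver 2→4:  <4:lead t1 ->
6. deliver 4→1:  <1:foll t1 ->
7. deliver 1→4:  nop
8. timeout(3):  <3:cand t2 ->
9. deliver 3→4:  <4:foll t2 ->
10. deliver 4→3:  nop
11. deliver 3→0:  <0:foll t2 ->
12. deliver 0→3:  <3:lead t2 ->
13. deliver 3→1:  <1:foll t2 ->
14. deliver 1→3:  nop
15. deliver 3→2:  <2:foll t2 ->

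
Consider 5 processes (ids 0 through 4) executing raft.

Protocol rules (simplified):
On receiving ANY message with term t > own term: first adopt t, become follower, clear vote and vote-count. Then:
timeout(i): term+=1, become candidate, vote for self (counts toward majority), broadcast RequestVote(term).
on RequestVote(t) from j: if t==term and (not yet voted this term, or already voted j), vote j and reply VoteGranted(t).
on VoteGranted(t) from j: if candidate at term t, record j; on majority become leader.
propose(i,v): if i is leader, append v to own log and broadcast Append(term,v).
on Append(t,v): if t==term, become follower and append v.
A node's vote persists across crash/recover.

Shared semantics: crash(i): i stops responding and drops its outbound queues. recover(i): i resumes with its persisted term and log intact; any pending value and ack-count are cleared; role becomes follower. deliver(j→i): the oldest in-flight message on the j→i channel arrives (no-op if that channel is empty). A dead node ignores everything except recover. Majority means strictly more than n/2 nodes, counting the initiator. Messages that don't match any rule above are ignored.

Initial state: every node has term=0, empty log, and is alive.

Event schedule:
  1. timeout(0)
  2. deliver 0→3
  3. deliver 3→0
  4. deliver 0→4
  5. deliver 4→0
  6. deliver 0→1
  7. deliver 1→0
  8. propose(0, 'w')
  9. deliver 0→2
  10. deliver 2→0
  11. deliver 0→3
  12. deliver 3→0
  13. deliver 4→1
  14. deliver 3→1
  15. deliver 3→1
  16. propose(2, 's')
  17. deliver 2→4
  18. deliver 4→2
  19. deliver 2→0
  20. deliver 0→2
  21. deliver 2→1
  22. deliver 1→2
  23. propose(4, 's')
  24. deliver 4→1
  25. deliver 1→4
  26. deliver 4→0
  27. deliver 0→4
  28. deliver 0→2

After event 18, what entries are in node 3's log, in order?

step 1 timeout(0): 0={cand,t=1,log=-}
step 2 deliver 0→3: 3={foll,t=1,log=-}
step 3 deliver 3→0: —
step 4 deliver 0→4: 4={foll,t=1,log=-}
step 5 deliver 4→0: 0={lead,t=1,log=-}
step 6 deliver 0→1: 1={foll,t=1,log=-}
step 7 deliver 1→0: —
step 8 propose(0,'w'): 0={lead,t=1,log=w}
step 9 deliver 0→2: 2={foll,t=1,log=-}
step 10 deliver 2→0: —
step 11 deliver 0→3: 3={foll,t=1,log=w}
step 12 deliver 3→0: —
step 13 deliver 4→1: —
step 14 deliver 3→1: —
step 15 deliver 3→1: —
step 16 propose(2,'s'): —
step 17 deliver 2→4: —
step 18 deliver 4→2: —

w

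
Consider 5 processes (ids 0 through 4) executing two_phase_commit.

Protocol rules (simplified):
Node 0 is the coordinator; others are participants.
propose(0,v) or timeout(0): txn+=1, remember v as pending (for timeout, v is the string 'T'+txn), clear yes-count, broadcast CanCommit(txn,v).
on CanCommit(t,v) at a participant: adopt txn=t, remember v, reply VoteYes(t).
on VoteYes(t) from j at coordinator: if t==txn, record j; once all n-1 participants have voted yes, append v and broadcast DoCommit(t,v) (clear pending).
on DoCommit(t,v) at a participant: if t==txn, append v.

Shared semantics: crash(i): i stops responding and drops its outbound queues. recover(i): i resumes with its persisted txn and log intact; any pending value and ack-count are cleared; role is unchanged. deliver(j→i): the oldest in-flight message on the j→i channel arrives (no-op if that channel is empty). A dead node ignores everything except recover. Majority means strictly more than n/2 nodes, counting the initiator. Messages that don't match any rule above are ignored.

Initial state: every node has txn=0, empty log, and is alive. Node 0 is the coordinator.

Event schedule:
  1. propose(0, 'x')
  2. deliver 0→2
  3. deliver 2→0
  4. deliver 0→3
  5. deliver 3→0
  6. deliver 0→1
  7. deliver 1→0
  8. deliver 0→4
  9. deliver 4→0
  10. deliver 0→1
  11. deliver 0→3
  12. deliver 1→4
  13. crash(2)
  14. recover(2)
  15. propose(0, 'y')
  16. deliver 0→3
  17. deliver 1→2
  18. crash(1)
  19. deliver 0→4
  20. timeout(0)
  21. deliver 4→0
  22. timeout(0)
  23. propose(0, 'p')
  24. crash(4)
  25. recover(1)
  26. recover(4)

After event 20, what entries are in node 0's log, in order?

x

1. propose(0,'x'):  <0:coor t1 ->
2. deliver 0→2:  <2:part t1 ->
3. deliver 2→0:  nop
4. deliver 0→3:  <3:part t1 ->
5. deliver 3→0:  nop
6. deliver 0→1:  <1:part t1 ->
7. deliver 1→0:  nop
8. deliver 0→4:  <4:part t1 ->
9. deliver 4→0:  <0:coor t1 x>
10. deliver 0→1:  <1:part t1 x>
11. deliver 0→3:  <3:part t1 x>
12. deliver 1→4:  nop
13. crash(2):  <2:✗part t1 ->
14. recover(2):  <2:part t1 ->
15. propose(0,'y'):  <0:coor t2 x>
16. deliver 0→3:  <3:part t2 x>
17. deliver 1→2:  nop
18. crash(1):  <1:✗part t1 x>
19. deliver 0→4:  <4:part t1 x>
20. timeout(0):  <0:coor t3 x>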